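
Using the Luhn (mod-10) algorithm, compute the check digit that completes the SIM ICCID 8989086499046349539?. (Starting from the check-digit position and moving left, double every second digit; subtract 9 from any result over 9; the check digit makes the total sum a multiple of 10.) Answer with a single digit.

Partial digits right→left: 9 3 5 9 4 3 6 4 0 9 9 4 6 8 0 9 8 9 8
Double every second digit counting from the check-digit position (so the 1st, 3rd, 5th, ... of the partial from the right).
  doubled (with −9 where >9): 9 1 8 3 0 9 3 0 7 7 → sum 47
  kept as-is: 3 9 3 4 9 4 8 9 9 → sum 58
Total = 47 + 58 = 105.
Check digit = (10 − (105 mod 10)) mod 10 = 5.

5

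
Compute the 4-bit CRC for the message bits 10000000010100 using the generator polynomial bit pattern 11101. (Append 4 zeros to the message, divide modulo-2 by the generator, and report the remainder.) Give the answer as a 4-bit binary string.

0100

Append 4 zeros: 100000000101000000. Divide by 11101 (XOR where the leading bit is 1):
  pos 0: 10000 XOR 11101 = 01101
  pos 1: 11010 XOR 11101 = 00111
  pos 3: 11100 XOR 11101 = 00001
  pos 7: 10101 XOR 11101 = 01000
  pos 8: 10000 XOR 11101 = 01101
  pos 9: 11010 XOR 11101 = 00111
  pos 11: 11100 XOR 11101 = 00001
Remainder (last 4 bits) = 0100. This is the CRC / FCS.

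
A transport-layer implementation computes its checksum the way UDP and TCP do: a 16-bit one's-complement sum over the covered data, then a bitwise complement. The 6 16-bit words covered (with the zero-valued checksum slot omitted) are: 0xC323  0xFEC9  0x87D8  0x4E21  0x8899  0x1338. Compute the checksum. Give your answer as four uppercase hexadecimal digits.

CC46

One's-complement addition (fold any carry out of bit 15 back into bit 0):
  0xC323 + 0xFEC9 = 0x1C1EC → wrap carry → 0xC1ED
  0xC1ED + 0x87D8 = 0x149C5 → wrap carry → 0x49C6
  0x49C6 + 0x4E21 = 0x097E7
  0x97E7 + 0x8899 = 0x12080 → wrap carry → 0x2081
  0x2081 + 0x1338 = 0x033B9
One's-complement sum = 0x33B9.
Checksum = ~0x33B9 & 0xFFFF = 0xCC46.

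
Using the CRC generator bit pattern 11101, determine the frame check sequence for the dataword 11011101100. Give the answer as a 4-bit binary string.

0001

Append 4 zeros: 110111011000000. Divide by 11101 (XOR where the leading bit is 1):
  pos 0: 11011 XOR 11101 = 00110
  pos 2: 11010 XOR 11101 = 00111
  pos 4: 11111 XOR 11101 = 00010
  pos 7: 10000 XOR 11101 = 01101
  pos 8: 11010 XOR 11101 = 00111
  pos 10: 11100 XOR 11101 = 00001
Remainder (last 4 bits) = 0001. This is the CRC / FCS.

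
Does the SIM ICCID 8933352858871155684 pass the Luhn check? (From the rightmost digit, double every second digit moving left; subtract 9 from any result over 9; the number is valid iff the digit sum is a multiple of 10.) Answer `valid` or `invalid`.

valid

From the right, keep odd positions and double even positions (subtract 9 from any doubled value over 9):
  doubled (positions 2,4,...): 7 1 2 5 7 7 1 6 9 → sum 45
  kept (positions 1,3,...): 4 6 5 1 8 5 2 3 3 8 → sum 45
Total = 90.
90 mod 10 = 0, so the number is valid.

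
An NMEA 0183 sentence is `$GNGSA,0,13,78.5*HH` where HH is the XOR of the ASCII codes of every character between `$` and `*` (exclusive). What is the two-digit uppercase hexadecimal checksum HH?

XOR the ASCII codes of the payload characters:
  'G' = 0x47 → acc = 0x47
  'N' = 0x4E → acc = 0x09
  'G' = 0x47 → acc = 0x4E
  'S' = 0x53 → acc = 0x1D
  'A' = 0x41 → acc = 0x5C
  ',' = 0x2C → acc = 0x70
  '0' = 0x30 → acc = 0x40
  ',' = 0x2C → acc = 0x6C
  '1' = 0x31 → acc = 0x5D
  '3' = 0x33 → acc = 0x6E
  ',' = 0x2C → acc = 0x42
  '7' = 0x37 → acc = 0x75
  '8' = 0x38 → acc = 0x4D
  '.' = 0x2E → acc = 0x63
  '5' = 0x35 → acc = 0x56
Checksum = 0x56.

56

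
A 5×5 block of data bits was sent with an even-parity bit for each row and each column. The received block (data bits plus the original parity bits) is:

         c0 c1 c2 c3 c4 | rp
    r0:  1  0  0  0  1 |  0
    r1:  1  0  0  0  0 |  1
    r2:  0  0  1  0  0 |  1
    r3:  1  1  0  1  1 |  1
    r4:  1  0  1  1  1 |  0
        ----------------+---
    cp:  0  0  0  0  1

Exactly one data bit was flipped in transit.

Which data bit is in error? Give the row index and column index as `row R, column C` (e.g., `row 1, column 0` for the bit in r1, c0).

row 3, column 1

Recompute each row's even parity and compare to rp:
  r0: data parity 0, sent rp 0 → ok
  r1: data parity 1, sent rp 1 → ok
  r2: data parity 1, sent rp 1 → ok
  r3: data parity 0, sent rp 1 → mismatch
  r4: data parity 0, sent rp 0 → ok
Recompute each column's even parity and compare to cp:
  c0: data parity 0, sent cp 0 → ok
  c1: data parity 1, sent cp 0 → mismatch
  c2: data parity 0, sent cp 0 → ok
  c3: data parity 0, sent cp 0 → ok
  c4: data parity 1, sent cp 1 → ok
Exactly one row (r3) and one column (c1) fail → the flipped bit is at their intersection.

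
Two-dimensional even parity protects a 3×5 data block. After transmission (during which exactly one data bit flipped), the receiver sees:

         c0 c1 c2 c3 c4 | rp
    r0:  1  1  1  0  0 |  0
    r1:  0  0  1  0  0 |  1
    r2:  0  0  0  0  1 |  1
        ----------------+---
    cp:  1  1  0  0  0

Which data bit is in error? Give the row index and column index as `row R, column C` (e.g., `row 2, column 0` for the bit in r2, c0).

row 0, column 4

Recompute each row's even parity and compare to rp:
  r0: data parity 1, sent rp 0 → mismatch
  r1: data parity 1, sent rp 1 → ok
  r2: data parity 1, sent rp 1 → ok
Recompute each column's even parity and compare to cp:
  c0: data parity 1, sent cp 1 → ok
  c1: data parity 1, sent cp 1 → ok
  c2: data parity 0, sent cp 0 → ok
  c3: data parity 0, sent cp 0 → ok
  c4: data parity 1, sent cp 0 → mismatch
Exactly one row (r0) and one column (c4) fail → the flipped bit is at their intersection.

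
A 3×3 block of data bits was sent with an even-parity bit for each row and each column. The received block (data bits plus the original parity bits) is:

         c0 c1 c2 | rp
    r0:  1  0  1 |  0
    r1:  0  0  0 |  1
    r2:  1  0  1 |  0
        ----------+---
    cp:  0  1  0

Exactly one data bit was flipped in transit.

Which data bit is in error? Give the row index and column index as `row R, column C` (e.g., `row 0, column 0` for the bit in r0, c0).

Recompute each row's even parity and compare to rp:
  r0: data parity 0, sent rp 0 → ok
  r1: data parity 0, sent rp 1 → mismatch
  r2: data parity 0, sent rp 0 → ok
Recompute each column's even parity and compare to cp:
  c0: data parity 0, sent cp 0 → ok
  c1: data parity 0, sent cp 1 → mismatch
  c2: data parity 0, sent cp 0 → ok
Exactly one row (r1) and one column (c1) fail → the flipped bit is at their intersection.

row 1, column 1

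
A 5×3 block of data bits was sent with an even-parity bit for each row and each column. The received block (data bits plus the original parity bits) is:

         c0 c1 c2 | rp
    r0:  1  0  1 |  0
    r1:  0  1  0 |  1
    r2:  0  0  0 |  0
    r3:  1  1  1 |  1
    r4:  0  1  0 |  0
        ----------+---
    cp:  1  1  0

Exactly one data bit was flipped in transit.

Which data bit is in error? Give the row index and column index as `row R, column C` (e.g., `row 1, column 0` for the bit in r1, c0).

Recompute each row's even parity and compare to rp:
  r0: data parity 0, sent rp 0 → ok
  r1: data parity 1, sent rp 1 → ok
  r2: data parity 0, sent rp 0 → ok
  r3: data parity 1, sent rp 1 → ok
  r4: data parity 1, sent rp 0 → mismatch
Recompute each column's even parity and compare to cp:
  c0: data parity 0, sent cp 1 → mismatch
  c1: data parity 1, sent cp 1 → ok
  c2: data parity 0, sent cp 0 → ok
Exactly one row (r4) and one column (c0) fail → the flipped bit is at their intersection.

row 4, column 0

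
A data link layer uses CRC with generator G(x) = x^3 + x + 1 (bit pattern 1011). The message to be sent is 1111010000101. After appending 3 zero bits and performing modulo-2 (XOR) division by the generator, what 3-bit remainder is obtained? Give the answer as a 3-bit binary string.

Append 3 zeros: 1111010000101000. Divide by 1011 (XOR where the leading bit is 1):
  pos 0: 1111 XOR 1011 = 0100
  pos 1: 1000 XOR 1011 = 0011
  pos 3: 1110 XOR 1011 = 0101
  pos 4: 1010 XOR 1011 = 0001
  pos 7: 1001 XOR 1011 = 0010
  pos 9: 1001 XOR 1011 = 0010
  pos 11: 1000 XOR 1011 = 0011
Remainder (last 3 bits) = 110. This is the CRC / FCS.

110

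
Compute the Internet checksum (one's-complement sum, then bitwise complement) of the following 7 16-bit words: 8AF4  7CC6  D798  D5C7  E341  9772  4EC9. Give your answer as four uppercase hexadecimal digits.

One's-complement addition (fold any carry out of bit 15 back into bit 0):
  0x8AF4 + 0x7CC6 = 0x107BA → wrap carry → 0x07BB
  0x07BB + 0xD798 = 0x0DF53
  0xDF53 + 0xD5C7 = 0x1B51A → wrap carry → 0xB51B
  0xB51B + 0xE341 = 0x1985C → wrap carry → 0x985D
  0x985D + 0x9772 = 0x12FCF → wrap carry → 0x2FD0
  0x2FD0 + 0x4EC9 = 0x07E99
One's-complement sum = 0x7E99.
Checksum = ~0x7E99 & 0xFFFF = 0x8166.

8166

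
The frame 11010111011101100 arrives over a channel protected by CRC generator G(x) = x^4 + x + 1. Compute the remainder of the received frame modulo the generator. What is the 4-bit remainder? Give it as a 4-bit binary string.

0000

Modulo-2 division of 11010111011101100 by 10011:
  pos 0: 11010 XOR 10011 = 01001
  pos 1: 10011 XOR 10011 = 00000
  pos 6: 11011 XOR 10011 = 01000
  pos 7: 10001 XOR 10011 = 00010
  pos 10: 10011 XOR 10011 = 00000
Remainder = 0000 (zero — the frame passes the CRC check).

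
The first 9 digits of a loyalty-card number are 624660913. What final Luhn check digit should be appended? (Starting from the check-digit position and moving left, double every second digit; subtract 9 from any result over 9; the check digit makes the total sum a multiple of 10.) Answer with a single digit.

Partial digits right→left: 3 1 9 0 6 6 4 2 6
Double every second digit counting from the check-digit position (so the 1st, 3rd, 5th, ... of the partial from the right).
  doubled (with −9 where >9): 6 9 3 8 3 → sum 29
  kept as-is: 1 0 6 2 → sum 9
Total = 29 + 9 = 38.
Check digit = (10 − (38 mod 10)) mod 10 = 2.

2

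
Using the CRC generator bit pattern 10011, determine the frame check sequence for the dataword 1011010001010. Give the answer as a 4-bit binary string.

0101

Append 4 zeros: 10110100010100000. Divide by 10011 (XOR where the leading bit is 1):
  pos 0: 10110 XOR 10011 = 00101
  pos 2: 10110 XOR 10011 = 00101
  pos 4: 10100 XOR 10011 = 00111
  pos 6: 11110 XOR 10011 = 01101
  pos 7: 11011 XOR 10011 = 01000
  pos 8: 10000 XOR 10011 = 00011
  pos 11: 11000 XOR 10011 = 01011
  pos 12: 10110 XOR 10011 = 00101
Remainder (last 4 bits) = 0101. This is the CRC / FCS.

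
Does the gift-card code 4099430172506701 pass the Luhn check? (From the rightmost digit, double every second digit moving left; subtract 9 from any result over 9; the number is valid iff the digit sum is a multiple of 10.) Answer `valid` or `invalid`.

invalid

From the right, keep odd positions and double even positions (subtract 9 from any doubled value over 9):
  doubled (positions 2,4,...): 0 3 1 5 0 8 9 8 → sum 34
  kept (positions 1,3,...): 1 7 0 2 1 3 9 0 → sum 23
Total = 57.
57 mod 10 = 7, so the number is invalid.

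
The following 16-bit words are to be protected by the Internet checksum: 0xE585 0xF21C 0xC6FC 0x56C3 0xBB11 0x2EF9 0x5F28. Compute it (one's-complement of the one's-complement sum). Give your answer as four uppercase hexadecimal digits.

One's-complement addition (fold any carry out of bit 15 back into bit 0):
  0xE585 + 0xF21C = 0x1D7A1 → wrap carry → 0xD7A2
  0xD7A2 + 0xC6FC = 0x19E9E → wrap carry → 0x9E9F
  0x9E9F + 0x56C3 = 0x0F562
  0xF562 + 0xBB11 = 0x1B073 → wrap carry → 0xB074
  0xB074 + 0x2EF9 = 0x0DF6D
  0xDF6D + 0x5F28 = 0x13E95 → wrap carry → 0x3E96
One's-complement sum = 0x3E96.
Checksum = ~0x3E96 & 0xFFFF = 0xC169.

C169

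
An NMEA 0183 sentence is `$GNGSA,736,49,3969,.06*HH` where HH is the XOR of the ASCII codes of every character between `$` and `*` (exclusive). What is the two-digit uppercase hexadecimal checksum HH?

4E

XOR the ASCII codes of the payload characters:
  'G' = 0x47 → acc = 0x47
  'N' = 0x4E → acc = 0x09
  'G' = 0x47 → acc = 0x4E
  'S' = 0x53 → acc = 0x1D
  'A' = 0x41 → acc = 0x5C
  ',' = 0x2C → acc = 0x70
  '7' = 0x37 → acc = 0x47
  '3' = 0x33 → acc = 0x74
  '6' = 0x36 → acc = 0x42
  ',' = 0x2C → acc = 0x6E
  '4' = 0x34 → acc = 0x5A
  '9' = 0x39 → acc = 0x63
  ',' = 0x2C → acc = 0x4F
  '3' = 0x33 → acc = 0x7C
  '9' = 0x39 → acc = 0x45
  '6' = 0x36 → acc = 0x73
  '9' = 0x39 → acc = 0x4A
  ',' = 0x2C → acc = 0x66
  '.' = 0x2E → acc = 0x48
  '0' = 0x30 → acc = 0x78
  '6' = 0x36 → acc = 0x4E
Checksum = 0x4E.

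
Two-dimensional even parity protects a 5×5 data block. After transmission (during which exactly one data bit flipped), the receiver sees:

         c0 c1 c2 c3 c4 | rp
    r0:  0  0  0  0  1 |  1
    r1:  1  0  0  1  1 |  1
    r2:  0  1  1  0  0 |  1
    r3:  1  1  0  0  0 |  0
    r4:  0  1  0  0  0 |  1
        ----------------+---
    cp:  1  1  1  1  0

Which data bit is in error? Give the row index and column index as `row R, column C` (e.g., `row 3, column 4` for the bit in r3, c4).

row 2, column 0

Recompute each row's even parity and compare to rp:
  r0: data parity 1, sent rp 1 → ok
  r1: data parity 1, sent rp 1 → ok
  r2: data parity 0, sent rp 1 → mismatch
  r3: data parity 0, sent rp 0 → ok
  r4: data parity 1, sent rp 1 → ok
Recompute each column's even parity and compare to cp:
  c0: data parity 0, sent cp 1 → mismatch
  c1: data parity 1, sent cp 1 → ok
  c2: data parity 1, sent cp 1 → ok
  c3: data parity 1, sent cp 1 → ok
  c4: data parity 0, sent cp 0 → ok
Exactly one row (r2) and one column (c0) fail → the flipped bit is at their intersection.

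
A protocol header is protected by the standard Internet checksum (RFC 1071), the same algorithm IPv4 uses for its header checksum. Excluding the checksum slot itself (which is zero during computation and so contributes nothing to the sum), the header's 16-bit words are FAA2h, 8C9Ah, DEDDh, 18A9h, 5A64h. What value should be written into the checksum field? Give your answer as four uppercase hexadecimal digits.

26D7

One's-complement addition (fold any carry out of bit 15 back into bit 0):
  0xFAA2 + 0x8C9A = 0x1873C → wrap carry → 0x873D
  0x873D + 0xDEDD = 0x1661A → wrap carry → 0x661B
  0x661B + 0x18A9 = 0x07EC4
  0x7EC4 + 0x5A64 = 0x0D928
One's-complement sum = 0xD928.
Checksum = ~0xD928 & 0xFFFF = 0x26D7.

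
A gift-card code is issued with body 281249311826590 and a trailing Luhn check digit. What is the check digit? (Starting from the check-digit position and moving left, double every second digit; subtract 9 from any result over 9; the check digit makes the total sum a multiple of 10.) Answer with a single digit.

Partial digits right→left: 0 9 5 6 2 8 1 1 3 9 4 2 1 8 2
Double every second digit counting from the check-digit position (so the 1st, 3rd, 5th, ... of the partial from the right).
  doubled (with −9 where >9): 0 1 4 2 6 8 2 4 → sum 27
  kept as-is: 9 6 8 1 9 2 8 → sum 43
Total = 27 + 43 = 70.
Check digit = (10 − (70 mod 10)) mod 10 = 0.

0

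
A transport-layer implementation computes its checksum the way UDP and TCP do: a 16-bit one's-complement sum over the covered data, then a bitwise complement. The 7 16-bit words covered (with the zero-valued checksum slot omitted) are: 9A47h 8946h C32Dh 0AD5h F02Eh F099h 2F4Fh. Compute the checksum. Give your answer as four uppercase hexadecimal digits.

FE56

One's-complement addition (fold any carry out of bit 15 back into bit 0):
  0x9A47 + 0x8946 = 0x1238D → wrap carry → 0x238E
  0x238E + 0xC32D = 0x0E6BB
  0xE6BB + 0x0AD5 = 0x0F190
  0xF190 + 0xF02E = 0x1E1BE → wrap carry → 0xE1BF
  0xE1BF + 0xF099 = 0x1D258 → wrap carry → 0xD259
  0xD259 + 0x2F4F = 0x101A8 → wrap carry → 0x01A9
One's-complement sum = 0x01A9.
Checksum = ~0x01A9 & 0xFFFF = 0xFE56.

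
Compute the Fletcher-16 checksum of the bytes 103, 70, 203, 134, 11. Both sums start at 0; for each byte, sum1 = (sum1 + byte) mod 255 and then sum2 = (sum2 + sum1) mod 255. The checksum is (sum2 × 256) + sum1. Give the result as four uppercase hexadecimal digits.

Running sums (mod 255):
  after byte 0 (103): sum1=103, sum2=103
  after byte 1 (70): sum1=173, sum2=21
  after byte 2 (203): sum1=121, sum2=142
  after byte 3 (134): sum1=0, sum2=142
  after byte 4 (11): sum1=11, sum2=153
Checksum = sum2·256 + sum1 = 153·256 + 11 = 39179 = 0x990B.

990B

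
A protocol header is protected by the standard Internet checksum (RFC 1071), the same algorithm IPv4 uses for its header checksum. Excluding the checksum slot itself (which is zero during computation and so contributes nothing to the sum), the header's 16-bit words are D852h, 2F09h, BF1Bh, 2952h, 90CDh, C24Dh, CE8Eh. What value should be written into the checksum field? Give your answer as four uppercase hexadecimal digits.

One's-complement addition (fold any carry out of bit 15 back into bit 0):
  0xD852 + 0x2F09 = 0x1075B → wrap carry → 0x075C
  0x075C + 0xBF1B = 0x0C677
  0xC677 + 0x2952 = 0x0EFC9
  0xEFC9 + 0x90CD = 0x18096 → wrap carry → 0x8097
  0x8097 + 0xC24D = 0x142E4 → wrap carry → 0x42E5
  0x42E5 + 0xCE8E = 0x11173 → wrap carry → 0x1174
One's-complement sum = 0x1174.
Checksum = ~0x1174 & 0xFFFF = 0xEE8B.

EE8B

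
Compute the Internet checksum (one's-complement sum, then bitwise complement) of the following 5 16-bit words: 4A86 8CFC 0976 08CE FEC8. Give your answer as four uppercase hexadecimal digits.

1770

One's-complement addition (fold any carry out of bit 15 back into bit 0):
  0x4A86 + 0x8CFC = 0x0D782
  0xD782 + 0x0976 = 0x0E0F8
  0xE0F8 + 0x08CE = 0x0E9C6
  0xE9C6 + 0xFEC8 = 0x1E88E → wrap carry → 0xE88F
One's-complement sum = 0xE88F.
Checksum = ~0xE88F & 0xFFFF = 0x1770.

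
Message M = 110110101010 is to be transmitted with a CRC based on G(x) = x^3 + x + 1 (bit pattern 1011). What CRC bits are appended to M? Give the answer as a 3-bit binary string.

Append 3 zeros: 110110101010000. Divide by 1011 (XOR where the leading bit is 1):
  pos 0: 1101 XOR 1011 = 0110
  pos 1: 1101 XOR 1011 = 0110
  pos 2: 1100 XOR 1011 = 0111
  pos 3: 1111 XOR 1011 = 0100
  pos 4: 1000 XOR 1011 = 0011
  pos 6: 1110 XOR 1011 = 0101
  pos 7: 1011 XOR 1011 = 0000
Remainder (last 3 bits) = 000. This is the CRC / FCS.

000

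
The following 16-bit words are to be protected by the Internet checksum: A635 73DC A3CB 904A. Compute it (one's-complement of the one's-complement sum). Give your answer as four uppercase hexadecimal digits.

B1D7

One's-complement addition (fold any carry out of bit 15 back into bit 0):
  0xA635 + 0x73DC = 0x11A11 → wrap carry → 0x1A12
  0x1A12 + 0xA3CB = 0x0BDDD
  0xBDDD + 0x904A = 0x14E27 → wrap carry → 0x4E28
One's-complement sum = 0x4E28.
Checksum = ~0x4E28 & 0xFFFF = 0xB1D7.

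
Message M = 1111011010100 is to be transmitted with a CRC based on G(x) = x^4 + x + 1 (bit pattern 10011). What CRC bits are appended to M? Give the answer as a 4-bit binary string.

0111

Append 4 zeros: 11110110101000000. Divide by 10011 (XOR where the leading bit is 1):
  pos 0: 11110 XOR 10011 = 01101
  pos 1: 11011 XOR 10011 = 01000
  pos 2: 10001 XOR 10011 = 00010
  pos 5: 10010 XOR 10011 = 00001
  pos 9: 11000 XOR 10011 = 01011
  pos 10: 10110 XOR 10011 = 00101
  pos 12: 10100 XOR 10011 = 00111
Remainder (last 4 bits) = 0111. This is the CRC / FCS.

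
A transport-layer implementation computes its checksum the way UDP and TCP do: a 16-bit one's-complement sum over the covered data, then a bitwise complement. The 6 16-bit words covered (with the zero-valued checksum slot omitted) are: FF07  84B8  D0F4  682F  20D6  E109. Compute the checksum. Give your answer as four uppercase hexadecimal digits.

413B

One's-complement addition (fold any carry out of bit 15 back into bit 0):
  0xFF07 + 0x84B8 = 0x183BF → wrap carry → 0x83C0
  0x83C0 + 0xD0F4 = 0x154B4 → wrap carry → 0x54B5
  0x54B5 + 0x682F = 0x0BCE4
  0xBCE4 + 0x20D6 = 0x0DDBA
  0xDDBA + 0xE109 = 0x1BEC3 → wrap carry → 0xBEC4
One's-complement sum = 0xBEC4.
Checksum = ~0xBEC4 & 0xFFFF = 0x413B.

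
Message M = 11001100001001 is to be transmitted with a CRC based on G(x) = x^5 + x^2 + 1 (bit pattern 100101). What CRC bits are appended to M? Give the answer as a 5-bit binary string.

11001

Append 5 zeros: 1100110000100100000. Divide by 100101 (XOR where the leading bit is 1):
  pos 0: 110011 XOR 100101 = 010110
  pos 1: 101100 XOR 100101 = 001001
  pos 3: 100100 XOR 100101 = 000001
  pos 8: 101001 XOR 100101 = 001100
  pos 10: 110000 XOR 100101 = 010101
  pos 11: 101010 XOR 100101 = 001111
  pos 13: 111100 XOR 100101 = 011001
Remainder (last 5 bits) = 11001. This is the CRC / FCS.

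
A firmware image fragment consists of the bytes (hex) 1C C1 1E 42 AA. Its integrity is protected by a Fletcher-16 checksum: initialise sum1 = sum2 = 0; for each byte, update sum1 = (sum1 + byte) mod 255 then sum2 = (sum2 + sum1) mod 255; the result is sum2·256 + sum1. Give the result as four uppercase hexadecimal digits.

Running sums (mod 255):
  after byte 0 (1C): sum1=28, sum2=28
  after byte 1 (C1): sum1=221, sum2=249
  after byte 2 (1E): sum1=251, sum2=245
  after byte 3 (42): sum1=62, sum2=52
  after byte 4 (AA): sum1=232, sum2=29
Checksum = sum2·256 + sum1 = 29·256 + 232 = 7656 = 0x1DE8.

1DE8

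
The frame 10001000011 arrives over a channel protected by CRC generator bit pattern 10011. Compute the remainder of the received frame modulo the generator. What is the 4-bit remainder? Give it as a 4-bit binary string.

1000

Modulo-2 division of 10001000011 by 10011:
  pos 0: 10001 XOR 10011 = 00010
  pos 3: 10000 XOR 10011 = 00011
  pos 6: 11011 XOR 10011 = 01000
Remainder = 1000 (nonzero — an error is detected).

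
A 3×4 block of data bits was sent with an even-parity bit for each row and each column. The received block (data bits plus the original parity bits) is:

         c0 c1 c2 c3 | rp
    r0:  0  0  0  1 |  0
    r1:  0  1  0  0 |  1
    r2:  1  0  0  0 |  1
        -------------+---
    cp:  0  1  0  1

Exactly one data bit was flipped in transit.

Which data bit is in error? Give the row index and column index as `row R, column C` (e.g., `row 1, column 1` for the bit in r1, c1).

Recompute each row's even parity and compare to rp:
  r0: data parity 1, sent rp 0 → mismatch
  r1: data parity 1, sent rp 1 → ok
  r2: data parity 1, sent rp 1 → ok
Recompute each column's even parity and compare to cp:
  c0: data parity 1, sent cp 0 → mismatch
  c1: data parity 1, sent cp 1 → ok
  c2: data parity 0, sent cp 0 → ok
  c3: data parity 1, sent cp 1 → ok
Exactly one row (r0) and one column (c0) fail → the flipped bit is at their intersection.

row 0, column 0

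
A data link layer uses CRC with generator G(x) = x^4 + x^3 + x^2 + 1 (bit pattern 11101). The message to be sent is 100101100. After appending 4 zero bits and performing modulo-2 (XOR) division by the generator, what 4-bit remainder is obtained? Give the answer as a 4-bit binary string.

Append 4 zeros: 1001011000000. Divide by 11101 (XOR where the leading bit is 1):
  pos 0: 10010 XOR 11101 = 01111
  pos 1: 11111 XOR 11101 = 00010
  pos 4: 10100 XOR 11101 = 01001
  pos 5: 10010 XOR 11101 = 01111
  pos 6: 11110 XOR 11101 = 00011
Remainder (last 4 bits) = 1100. This is the CRC / FCS.

1100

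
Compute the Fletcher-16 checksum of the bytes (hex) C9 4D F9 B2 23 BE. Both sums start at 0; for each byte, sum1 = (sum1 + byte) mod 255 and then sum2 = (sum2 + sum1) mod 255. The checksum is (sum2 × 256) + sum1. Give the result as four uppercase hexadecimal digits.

Running sums (mod 255):
  after byte 0 (C9): sum1=201, sum2=201
  after byte 1 (4D): sum1=23, sum2=224
  after byte 2 (F9): sum1=17, sum2=241
  after byte 3 (B2): sum1=195, sum2=181
  after byte 4 (23): sum1=230, sum2=156
  after byte 5 (BE): sum1=165, sum2=66
Checksum = sum2·256 + sum1 = 66·256 + 165 = 17061 = 0x42A5.

42A5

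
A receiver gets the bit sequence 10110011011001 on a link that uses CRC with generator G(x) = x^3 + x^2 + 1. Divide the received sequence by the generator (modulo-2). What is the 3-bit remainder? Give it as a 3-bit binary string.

Modulo-2 division of 10110011011001 by 1101:
  pos 0: 1011 XOR 1101 = 0110
  pos 1: 1100 XOR 1101 = 0001
  pos 4: 1011 XOR 1101 = 0110
  pos 5: 1100 XOR 1101 = 0001
  pos 8: 1110 XOR 1101 = 0011
  pos 10: 1101 XOR 1101 = 0000
Remainder = 000 (zero — the frame passes the CRC check).

000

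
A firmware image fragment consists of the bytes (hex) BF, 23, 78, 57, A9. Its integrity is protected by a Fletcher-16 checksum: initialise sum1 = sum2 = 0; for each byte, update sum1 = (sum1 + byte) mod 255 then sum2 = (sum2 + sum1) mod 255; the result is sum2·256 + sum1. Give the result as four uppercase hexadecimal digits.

0D5C

Running sums (mod 255):
  after byte 0 (BF): sum1=191, sum2=191
  after byte 1 (23): sum1=226, sum2=162
  after byte 2 (78): sum1=91, sum2=253
  after byte 3 (57): sum1=178, sum2=176
  after byte 4 (A9): sum1=92, sum2=13
Checksum = sum2·256 + sum1 = 13·256 + 92 = 3420 = 0x0D5C.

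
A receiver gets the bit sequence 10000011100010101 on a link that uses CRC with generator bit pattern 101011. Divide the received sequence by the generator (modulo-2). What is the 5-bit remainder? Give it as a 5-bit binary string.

10110

Modulo-2 division of 10000011100010101 by 101011:
  pos 0: 100000 XOR 101011 = 001011
  pos 2: 101111 XOR 101011 = 000100
  pos 5: 100100 XOR 101011 = 001111
  pos 7: 111101 XOR 101011 = 010110
  pos 8: 101100 XOR 101011 = 000111
  pos 11: 111101 XOR 101011 = 010110
Remainder = 10110 (nonzero — an error is detected).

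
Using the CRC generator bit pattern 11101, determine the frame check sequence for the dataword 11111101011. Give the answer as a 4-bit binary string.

0010

Append 4 zeros: 111111010110000. Divide by 11101 (XOR where the leading bit is 1):
  pos 0: 11111 XOR 11101 = 00010
  pos 3: 10101 XOR 11101 = 01000
  pos 4: 10000 XOR 11101 = 01101
  pos 5: 11011 XOR 11101 = 00110
  pos 7: 11010 XOR 11101 = 00111
  pos 9: 11100 XOR 11101 = 00001
Remainder (last 4 bits) = 0010. This is the CRC / FCS.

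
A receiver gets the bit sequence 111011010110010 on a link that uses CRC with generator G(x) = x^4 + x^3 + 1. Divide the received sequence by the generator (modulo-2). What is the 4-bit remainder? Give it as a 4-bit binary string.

Modulo-2 division of 111011010110010 by 11001:
  pos 0: 11101 XOR 11001 = 00100
  pos 2: 10010 XOR 11001 = 01011
  pos 3: 10111 XOR 11001 = 01110
  pos 4: 11100 XOR 11001 = 00101
  pos 6: 10111 XOR 11001 = 01110
  pos 7: 11100 XOR 11001 = 00101
  pos 9: 10101 XOR 11001 = 01100
  pos 10: 11000 XOR 11001 = 00001
Remainder = 0001 (nonzero — an error is detected).

0001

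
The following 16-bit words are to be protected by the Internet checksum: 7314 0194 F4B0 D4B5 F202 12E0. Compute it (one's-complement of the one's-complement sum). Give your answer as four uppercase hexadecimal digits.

One's-complement addition (fold any carry out of bit 15 back into bit 0):
  0x7314 + 0x0194 = 0x074A8
  0x74A8 + 0xF4B0 = 0x16958 → wrap carry → 0x6959
  0x6959 + 0xD4B5 = 0x13E0E → wrap carry → 0x3E0F
  0x3E0F + 0xF202 = 0x13011 → wrap carry → 0x3012
  0x3012 + 0x12E0 = 0x042F2
One's-complement sum = 0x42F2.
Checksum = ~0x42F2 & 0xFFFF = 0xBD0D.

BD0D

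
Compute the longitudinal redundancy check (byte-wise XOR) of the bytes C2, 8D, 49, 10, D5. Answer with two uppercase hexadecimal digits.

XOR the bytes together:
  start with 0xC2
  0xC2 ⊕ 0x8D = 0x4F
  0x4F ⊕ 0x49 = 0x06
  0x06 ⊕ 0x10 = 0x16
  0x16 ⊕ 0xD5 = 0xC3

C3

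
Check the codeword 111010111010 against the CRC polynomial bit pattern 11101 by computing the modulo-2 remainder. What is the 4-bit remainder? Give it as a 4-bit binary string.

0000

Modulo-2 division of 111010111010 by 11101:
  pos 0: 11101 XOR 11101 = 00000
  pos 6: 11101 XOR 11101 = 00000
Remainder = 0000 (zero — the frame passes the CRC check).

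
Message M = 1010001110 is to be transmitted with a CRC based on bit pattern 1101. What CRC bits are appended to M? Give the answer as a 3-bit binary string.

100

Append 3 zeros: 1010001110000. Divide by 1101 (XOR where the leading bit is 1):
  pos 0: 1010 XOR 1101 = 0111
  pos 1: 1110 XOR 1101 = 0011
  pos 3: 1101 XOR 1101 = 0000
  pos 7: 1100 XOR 1101 = 0001
Remainder (last 3 bits) = 100. This is the CRC / FCS.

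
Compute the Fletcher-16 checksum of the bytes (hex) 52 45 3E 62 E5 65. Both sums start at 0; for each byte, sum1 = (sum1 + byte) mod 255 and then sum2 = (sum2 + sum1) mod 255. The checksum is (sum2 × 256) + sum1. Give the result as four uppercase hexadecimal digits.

9983

Running sums (mod 255):
  after byte 0 (52): sum1=82, sum2=82
  after byte 1 (45): sum1=151, sum2=233
  after byte 2 (3E): sum1=213, sum2=191
  after byte 3 (62): sum1=56, sum2=247
  after byte 4 (E5): sum1=30, sum2=22
  after byte 5 (65): sum1=131, sum2=153
Checksum = sum2·256 + sum1 = 153·256 + 131 = 39299 = 0x9983.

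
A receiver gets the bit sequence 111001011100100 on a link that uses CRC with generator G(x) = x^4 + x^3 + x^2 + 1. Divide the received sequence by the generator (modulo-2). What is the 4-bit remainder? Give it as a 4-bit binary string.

Modulo-2 division of 111001011100100 by 11101:
  pos 0: 11100 XOR 11101 = 00001
  pos 4: 11011 XOR 11101 = 00110
  pos 6: 11010 XOR 11101 = 00111
  pos 8: 11101 XOR 11101 = 00000
Remainder = 0000 (zero — the frame passes the CRC check).

0000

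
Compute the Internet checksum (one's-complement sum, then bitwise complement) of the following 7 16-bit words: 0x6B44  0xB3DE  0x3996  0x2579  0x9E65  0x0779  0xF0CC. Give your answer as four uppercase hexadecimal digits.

One's-complement addition (fold any carry out of bit 15 back into bit 0):
  0x6B44 + 0xB3DE = 0x11F22 → wrap carry → 0x1F23
  0x1F23 + 0x3996 = 0x058B9
  0x58B9 + 0x2579 = 0x07E32
  0x7E32 + 0x9E65 = 0x11C97 → wrap carry → 0x1C98
  0x1C98 + 0x0779 = 0x02411
  0x2411 + 0xF0CC = 0x114DD → wrap carry → 0x14DE
One's-complement sum = 0x14DE.
Checksum = ~0x14DE & 0xFFFF = 0xEB21.

EB21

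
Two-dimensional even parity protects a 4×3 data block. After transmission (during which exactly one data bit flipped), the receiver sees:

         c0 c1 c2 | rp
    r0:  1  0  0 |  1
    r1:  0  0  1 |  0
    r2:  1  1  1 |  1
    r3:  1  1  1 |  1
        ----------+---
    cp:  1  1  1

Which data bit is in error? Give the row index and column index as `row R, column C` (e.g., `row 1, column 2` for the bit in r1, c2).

row 1, column 1

Recompute each row's even parity and compare to rp:
  r0: data parity 1, sent rp 1 → ok
  r1: data parity 1, sent rp 0 → mismatch
  r2: data parity 1, sent rp 1 → ok
  r3: data parity 1, sent rp 1 → ok
Recompute each column's even parity and compare to cp:
  c0: data parity 1, sent cp 1 → ok
  c1: data parity 0, sent cp 1 → mismatch
  c2: data parity 1, sent cp 1 → ok
Exactly one row (r1) and one column (c1) fail → the flipped bit is at their intersection.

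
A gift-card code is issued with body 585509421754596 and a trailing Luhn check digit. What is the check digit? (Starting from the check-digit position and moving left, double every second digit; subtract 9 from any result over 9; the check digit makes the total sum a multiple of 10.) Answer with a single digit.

9

Partial digits right→left: 6 9 5 4 5 7 1 2 4 9 0 5 5 8 5
Double every second digit counting from the check-digit position (so the 1st, 3rd, 5th, ... of the partial from the right).
  doubled (with −9 where >9): 3 1 1 2 8 0 1 1 → sum 17
  kept as-is: 9 4 7 2 9 5 8 → sum 44
Total = 17 + 44 = 61.
Check digit = (10 − (61 mod 10)) mod 10 = 9.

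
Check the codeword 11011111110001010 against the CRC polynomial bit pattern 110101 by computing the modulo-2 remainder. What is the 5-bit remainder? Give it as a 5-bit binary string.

Modulo-2 division of 11011111110001010 by 110101:
  pos 0: 110111 XOR 110101 = 000010
  pos 4: 101111 XOR 110101 = 011010
  pos 5: 110100 XOR 110101 = 000001
  pos 10: 100101 XOR 110101 = 010000
  pos 11: 100000 XOR 110101 = 010101
Remainder = 10101 (nonzero — an error is detected).

10101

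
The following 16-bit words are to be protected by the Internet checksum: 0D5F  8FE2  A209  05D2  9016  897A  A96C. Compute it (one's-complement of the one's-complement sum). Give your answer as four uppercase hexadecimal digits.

F7E4

One's-complement addition (fold any carry out of bit 15 back into bit 0):
  0x0D5F + 0x8FE2 = 0x09D41
  0x9D41 + 0xA209 = 0x13F4A → wrap carry → 0x3F4B
  0x3F4B + 0x05D2 = 0x0451D
  0x451D + 0x9016 = 0x0D533
  0xD533 + 0x897A = 0x15EAD → wrap carry → 0x5EAE
  0x5EAE + 0xA96C = 0x1081A → wrap carry → 0x081B
One's-complement sum = 0x081B.
Checksum = ~0x081B & 0xFFFF = 0xF7E4.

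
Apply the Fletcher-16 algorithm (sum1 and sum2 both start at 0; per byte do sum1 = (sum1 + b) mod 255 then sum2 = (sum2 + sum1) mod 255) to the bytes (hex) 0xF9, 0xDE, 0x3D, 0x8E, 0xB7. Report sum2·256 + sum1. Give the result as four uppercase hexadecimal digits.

E95C

Running sums (mod 255):
  after byte 0 (0xF9): sum1=249, sum2=249
  after byte 1 (0xDE): sum1=216, sum2=210
  after byte 2 (0x3D): sum1=22, sum2=232
  after byte 3 (0x8E): sum1=164, sum2=141
  after byte 4 (0xB7): sum1=92, sum2=233
Checksum = sum2·256 + sum1 = 233·256 + 92 = 59740 = 0xE95C.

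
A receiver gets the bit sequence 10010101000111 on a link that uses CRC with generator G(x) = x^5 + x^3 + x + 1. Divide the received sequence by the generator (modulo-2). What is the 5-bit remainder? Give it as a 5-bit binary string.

Modulo-2 division of 10010101000111 by 101011:
  pos 0: 100101 XOR 101011 = 001110
  pos 2: 111001 XOR 101011 = 010010
  pos 3: 100100 XOR 101011 = 001111
  pos 5: 111100 XOR 101011 = 010111
  pos 6: 101111 XOR 101011 = 000100
Remainder = 10011 (nonzero — an error is detected).

10011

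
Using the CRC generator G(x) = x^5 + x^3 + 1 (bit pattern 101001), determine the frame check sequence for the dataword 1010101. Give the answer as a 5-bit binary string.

10110

Append 5 zeros: 101010100000. Divide by 101001 (XOR where the leading bit is 1):
  pos 0: 101010 XOR 101001 = 000011
  pos 4: 111000 XOR 101001 = 010001
  pos 5: 100010 XOR 101001 = 001011
Remainder (last 5 bits) = 10110. This is the CRC / FCS.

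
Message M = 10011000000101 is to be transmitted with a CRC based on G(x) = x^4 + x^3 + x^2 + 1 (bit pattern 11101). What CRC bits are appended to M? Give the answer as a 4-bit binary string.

Append 4 zeros: 100110000001010000. Divide by 11101 (XOR where the leading bit is 1):
  pos 0: 10011 XOR 11101 = 01110
  pos 1: 11100 XOR 11101 = 00001
  pos 5: 10000 XOR 11101 = 01101
  pos 6: 11010 XOR 11101 = 00111
  pos 8: 11110 XOR 11101 = 00011
  pos 11: 11100 XOR 11101 = 00001
Remainder (last 4 bits) = 0100. This is the CRC / FCS.

0100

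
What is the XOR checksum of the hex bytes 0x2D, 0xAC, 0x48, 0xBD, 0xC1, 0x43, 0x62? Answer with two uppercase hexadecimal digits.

XOR the bytes together:
  start with 0x2D
  0x2D ⊕ 0xAC = 0x81
  0x81 ⊕ 0x48 = 0xC9
  0xC9 ⊕ 0xBD = 0x74
  0x74 ⊕ 0xC1 = 0xB5
  0xB5 ⊕ 0x43 = 0xF6
  0xF6 ⊕ 0x62 = 0x94

94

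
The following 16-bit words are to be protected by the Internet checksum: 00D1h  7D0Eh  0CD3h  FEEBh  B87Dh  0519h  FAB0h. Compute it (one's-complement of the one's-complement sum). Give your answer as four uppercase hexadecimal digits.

One's-complement addition (fold any carry out of bit 15 back into bit 0):
  0x00D1 + 0x7D0E = 0x07DDF
  0x7DDF + 0x0CD3 = 0x08AB2
  0x8AB2 + 0xFEEB = 0x1899D → wrap carry → 0x899E
  0x899E + 0xB87D = 0x1421B → wrap carry → 0x421C
  0x421C + 0x0519 = 0x04735
  0x4735 + 0xFAB0 = 0x141E5 → wrap carry → 0x41E6
One's-complement sum = 0x41E6.
Checksum = ~0x41E6 & 0xFFFF = 0xBE19.

BE19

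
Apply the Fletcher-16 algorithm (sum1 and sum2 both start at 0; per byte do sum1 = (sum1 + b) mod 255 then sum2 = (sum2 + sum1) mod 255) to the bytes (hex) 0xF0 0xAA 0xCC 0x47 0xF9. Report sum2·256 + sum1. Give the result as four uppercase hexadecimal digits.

Running sums (mod 255):
  after byte 0 (0xF0): sum1=240, sum2=240
  after byte 1 (0xAA): sum1=155, sum2=140
  after byte 2 (0xCC): sum1=104, sum2=244
  after byte 3 (0x47): sum1=175, sum2=164
  after byte 4 (0xF9): sum1=169, sum2=78
Checksum = sum2·256 + sum1 = 78·256 + 169 = 20137 = 0x4EA9.

4EA9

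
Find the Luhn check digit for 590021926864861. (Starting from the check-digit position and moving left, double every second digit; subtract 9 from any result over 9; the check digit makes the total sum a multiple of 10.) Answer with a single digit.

Partial digits right→left: 1 6 8 4 6 8 6 2 9 1 2 0 0 9 5
Double every second digit counting from the check-digit position (so the 1st, 3rd, 5th, ... of the partial from the right).
  doubled (with −9 where >9): 2 7 3 3 9 4 0 1 → sum 29
  kept as-is: 6 4 8 2 1 0 9 → sum 30
Total = 29 + 30 = 59.
Check digit = (10 − (59 mod 10)) mod 10 = 1.

1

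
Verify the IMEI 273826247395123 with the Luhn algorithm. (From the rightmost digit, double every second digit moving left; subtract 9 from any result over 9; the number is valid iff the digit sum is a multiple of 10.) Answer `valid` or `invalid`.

invalid

From the right, keep odd positions and double even positions (subtract 9 from any doubled value over 9):
  doubled (positions 2,4,...): 4 1 6 8 3 7 5 → sum 34
  kept (positions 1,3,...): 3 1 9 7 2 2 3 2 → sum 29
Total = 63.
63 mod 10 = 3, so the number is invalid.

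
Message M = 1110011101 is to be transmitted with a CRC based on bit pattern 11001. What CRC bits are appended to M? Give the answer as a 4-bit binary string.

Append 4 zeros: 11100111010000. Divide by 11001 (XOR where the leading bit is 1):
  pos 0: 11100 XOR 11001 = 00101
  pos 2: 10111 XOR 11001 = 01110
  pos 3: 11101 XOR 11001 = 00100
  pos 5: 10001 XOR 11001 = 01000
  pos 6: 10000 XOR 11001 = 01001
  pos 7: 10010 XOR 11001 = 01011
  pos 8: 10110 XOR 11001 = 01111
  pos 9: 11110 XOR 11001 = 00111
Remainder (last 4 bits) = 0111. This is the CRC / FCS.

0111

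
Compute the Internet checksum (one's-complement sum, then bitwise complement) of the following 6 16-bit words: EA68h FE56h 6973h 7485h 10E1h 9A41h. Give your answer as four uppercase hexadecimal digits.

8E24

One's-complement addition (fold any carry out of bit 15 back into bit 0):
  0xEA68 + 0xFE56 = 0x1E8BE → wrap carry → 0xE8BF
  0xE8BF + 0x6973 = 0x15232 → wrap carry → 0x5233
  0x5233 + 0x7485 = 0x0C6B8
  0xC6B8 + 0x10E1 = 0x0D799
  0xD799 + 0x9A41 = 0x171DA → wrap carry → 0x71DB
One's-complement sum = 0x71DB.
Checksum = ~0x71DB & 0xFFFF = 0x8E24.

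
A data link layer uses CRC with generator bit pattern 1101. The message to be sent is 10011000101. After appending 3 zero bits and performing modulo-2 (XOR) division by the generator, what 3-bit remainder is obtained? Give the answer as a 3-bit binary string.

Append 3 zeros: 10011000101000. Divide by 1101 (XOR where the leading bit is 1):
  pos 0: 1001 XOR 1101 = 0100
  pos 1: 1001 XOR 1101 = 0100
  pos 2: 1000 XOR 1101 = 0101
  pos 3: 1010 XOR 1101 = 0111
  pos 4: 1110 XOR 1101 = 0011
  pos 6: 1110 XOR 1101 = 0011
  pos 8: 1110 XOR 1101 = 0011
  pos 10: 1100 XOR 1101 = 0001
Remainder (last 3 bits) = 001. This is the CRC / FCS.

001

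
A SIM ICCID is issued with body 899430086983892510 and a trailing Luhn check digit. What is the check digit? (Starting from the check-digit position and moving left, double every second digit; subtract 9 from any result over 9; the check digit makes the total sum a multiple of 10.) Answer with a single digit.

6

Partial digits right→left: 0 1 5 2 9 8 3 8 9 6 8 0 0 3 4 9 9 8
Double every second digit counting from the check-digit position (so the 1st, 3rd, 5th, ... of the partial from the right).
  doubled (with −9 where >9): 0 1 9 6 9 7 0 8 9 → sum 49
  kept as-is: 1 2 8 8 6 0 3 9 8 → sum 45
Total = 49 + 45 = 94.
Check digit = (10 − (94 mod 10)) mod 10 = 6.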